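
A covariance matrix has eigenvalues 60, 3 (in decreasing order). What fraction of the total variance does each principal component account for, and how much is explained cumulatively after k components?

Step 1 — total variance = trace(Sigma) = Σ λ_i = 60 + 3 = 63.

Step 2 — fraction explained by component i = λ_i / Σ λ:
  PC1: 60/63 = 0.9524
  PC2: 3/63 = 0.0476

Step 3 — cumulative fraction after k components = (λ_1 + ... + λ_k) / Σ λ:
  k = 1: 60/63 = 0.9524
  k = 2: (60 + 3)/63 = 63/63 = 1

Summary (fraction, with percent):

explained: PC1 0.9524 (95.24%), PC2 0.0476 (4.76%);  cumulative: 0.9524, 1


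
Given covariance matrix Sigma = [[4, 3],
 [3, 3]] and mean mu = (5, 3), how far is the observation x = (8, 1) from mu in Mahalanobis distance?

Step 1 — centre the observation: (x - mu) = (3, -2).

Step 2 — invert Sigma. det(Sigma) = 4·3 - (3)² = 3.
  Sigma^{-1} = (1/det) · [[d, -b], [-b, a]] = [[1, -1],
 [-1, 1.3333]].

Step 3 — form the quadratic (x - mu)^T · Sigma^{-1} · (x - mu):
  Sigma^{-1} · (x - mu) = (5, -5.6667).
  (x - mu)^T · [Sigma^{-1} · (x - mu)] = (3)·(5) + (-2)·(-5.6667) = 26.3333.

Step 4 — take square root: d = √(26.3333) ≈ 5.1316.

d(x, mu) = √(26.3333) ≈ 5.1316


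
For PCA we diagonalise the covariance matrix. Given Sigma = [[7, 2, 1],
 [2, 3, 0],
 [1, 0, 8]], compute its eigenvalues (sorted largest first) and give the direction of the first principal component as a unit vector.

Step 1 — characteristic polynomial p(λ) = det(λI - Sigma) = λ³ - tr·λ² + c_1·λ - det, where tr = trace, c_1 = sum of the principal 2×2 minors, det = det(Sigma):
  tr = 7 + 3 + 8 = 18,
  c_1 = (7·3 - (2)²) + (7·8 - (1)²) + (3·8 - (0)²) = 17 + 55 + 24 = 96,
  det = 7·(3·8 - (0)²) - (2)·((2)·8 - (0)·(1)) + (1)·((2)·(0) - 3·(1)) = 7·(24) - (2)·(16) + (1)·(-3) = 133.
  So p(λ) = λ³ - 18λ² + 96λ - 133.
Step 2 — look for an integer root (rational root theorem: any rational root is an integer divisor of 133). Testing λ = 7:
  p(7) = 343 - 882 + 672 - 133 = 0  ✓
  Dividing out (λ - 7): p(λ) = (λ - 7)(λ² - 11λ + 19).
Step 3 — remaining eigenvalues from the quadratic λ² - 11λ + 19 = 0:
  Δ = 11² - 4·19 = 121 - 76 = 45,  λ = (11 ± √45)/2 = (11 ± 6.7082)/2 ≈ 8.8541 or 2.1459.
  Sorted: λ_1 = 8.8541,  λ_2 = 7,  λ_3 = 2.1459  (check: sum = 18 = tr ✓).

Step 4 — unit eigenvector for λ_1 ≈ 8.8541: v spans the null space of (Sigma - λ_1 I), whose rows are
  r_1 = (-1.8541, 2, 1),  r_2 = (2, -5.8541, 0),  r_3 = (1, 0, -0.8541).
  v is orthogonal to every row, so take v ∝ r_1 × r_2 = ((2)·(0) - (1)·(-5.8541), (1)·(2) - (-1.8541)·(0), (-1.8541)·(-5.8541) - (2)·(2)) ≈ (5.8541, 2, 6.8541).
  Let u = (5.8541, 2, 6.8541).
  ||u|| = √((5.8541)² + (2)² + (6.8541)²) = √(85.2492) ≈ 9.2331,  v_1 = u/||u|| ≈ (0.634, 0.2166, 0.7423) (||v_1|| = 1).

λ_1 = 8.8541,  λ_2 = 7,  λ_3 = 2.1459;  v_1 ≈ (0.634, 0.2166, 0.7423)


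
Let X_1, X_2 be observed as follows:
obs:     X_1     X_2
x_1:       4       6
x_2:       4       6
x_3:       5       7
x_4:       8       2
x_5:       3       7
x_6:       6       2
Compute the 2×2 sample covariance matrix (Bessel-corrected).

Step 1 — column means:
  mean(X_1) = (4 + 4 + 5 + 8 + 3 + 6) / 6 = 30/6 = 5
  mean(X_2) = (6 + 6 + 7 + 2 + 7 + 2) / 6 = 30/6 = 5

Step 2 — sample covariance S[i,j] = (1/(n-1)) · Σ_k (x_{k,i} - mean_i) · (x_{k,j} - mean_j), with n-1 = 5.
  S[X_1,X_1] = ((-1)·(-1) + (-1)·(-1) + (0)·(0) + (3)·(3) + (-2)·(-2) + (1)·(1)) / 5 = 16/5 = 3.2
  S[X_1,X_2] = ((-1)·(1) + (-1)·(1) + (0)·(2) + (3)·(-3) + (-2)·(2) + (1)·(-3)) / 5 = -18/5 = -3.6
  S[X_2,X_2] = ((1)·(1) + (1)·(1) + (2)·(2) + (-3)·(-3) + (2)·(2) + (-3)·(-3)) / 5 = 28/5 = 5.6

S is symmetric (S[j,i] = S[i,j]). Assembling:

S = [[3.2, -3.6],
 [-3.6, 5.6]]


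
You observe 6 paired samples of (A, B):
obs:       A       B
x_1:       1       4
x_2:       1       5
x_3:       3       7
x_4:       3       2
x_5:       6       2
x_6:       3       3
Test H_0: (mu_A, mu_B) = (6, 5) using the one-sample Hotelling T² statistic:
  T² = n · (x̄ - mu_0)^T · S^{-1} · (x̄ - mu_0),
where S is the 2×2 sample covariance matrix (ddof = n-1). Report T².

Step 1 — sample mean vector:
  mean(A) = (1 + 1 + 3 + 3 + 6 + 3) / 6 = 17/6 = 2.8333
  mean(B) = (4 + 5 + 7 + 2 + 2 + 3) / 6 = 23/6 = 3.8333
  x̄ = (2.8333, 3.8333),  deviation x̄ - mu_0 = (2.8333, 3.8333) - (6, 5) = (-3.1667, -1.1667).

Step 2 — sample covariance matrix, S[i,j] = (1/(n-1)) · Σ_k (x_{k,i} - mean_i) · (x_{k,j} - mean_j), divisor n-1 = 5:
  S[A,A] = ((-1.8333)·(-1.8333) + (-1.8333)·(-1.8333) + (0.1667)·(0.1667) + (0.1667)·(0.1667) + (3.1667)·(3.1667) + (0.1667)·(0.1667)) / 5 = 16.8333/5 = 3.3667
  S[A,B] = ((-1.8333)·(0.1667) + (-1.8333)·(1.1667) + (0.1667)·(3.1667) + (0.1667)·(-1.8333) + (3.1667)·(-1.8333) + (0.1667)·(-0.8333)) / 5 = -8.1667/5 = -1.6333
  S[B,B] = ((0.1667)·(0.1667) + (1.1667)·(1.1667) + (3.1667)·(3.1667) + (-1.8333)·(-1.8333) + (-1.8333)·(-1.8333) + (-0.8333)·(-0.8333)) / 5 = 18.8333/5 = 3.7667
  S = [[3.3667, -1.6333],
 [-1.6333, 3.7667]].

Step 3 — invert S. det(S) = 3.3667·3.7667 - (-1.6333)² = 10.0133.
  S^{-1} = (1/det) · [[d, -b], [-b, a]] = [[0.3762, 0.1631],
 [0.1631, 0.3362]].

Step 4 — quadratic form (x̄ - mu_0)^T · S^{-1} · (x̄ - mu_0):
  S^{-1} · (x̄ - mu_0) = (-1.3815, -0.9088),
  (x̄ - mu_0)^T · [...] = (-3.1667)·(-1.3815) + (-1.1667)·(-0.9088) = 5.435.

Step 5 — scale by n: T² = 6 · 5.435 = 32.6099.

T² ≈ 32.6099


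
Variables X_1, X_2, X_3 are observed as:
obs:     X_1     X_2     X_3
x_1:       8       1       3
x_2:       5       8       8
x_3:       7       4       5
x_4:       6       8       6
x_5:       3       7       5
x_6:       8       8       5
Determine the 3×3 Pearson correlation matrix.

Step 1 — column means:
  mean(X_1) = (8 + 5 + 7 + 6 + 3 + 8) / 6 = 37/6 = 6.1667
  mean(X_2) = (1 + 8 + 4 + 8 + 7 + 8) / 6 = 36/6 = 6
  mean(X_3) = (3 + 8 + 5 + 6 + 5 + 5) / 6 = 32/6 = 5.3333

Step 2 — sample variances and covariances s[i,j] = (1/(n-1)) · Σ_k (x_{k,i} - mean_i) · (x_{k,j} - mean_j), with n-1 = 5:
  s[X_1,X_1] = ((1.8333)·(1.8333) + (-1.1667)·(-1.1667) + (0.8333)·(0.8333) + (-0.1667)·(-0.1667) + (-3.1667)·(-3.1667) + (1.8333)·(1.8333)) / 5 = 18.8333/5 = 3.7667
  s[X_1,X_2] = ((1.8333)·(-5) + (-1.1667)·(2) + (0.8333)·(-2) + (-0.1667)·(2) + (-3.1667)·(1) + (1.8333)·(2)) / 5 = -13/5 = -2.6
  s[X_1,X_3] = ((1.8333)·(-2.3333) + (-1.1667)·(2.6667) + (0.8333)·(-0.3333) + (-0.1667)·(0.6667) + (-3.1667)·(-0.3333) + (1.8333)·(-0.3333)) / 5 = -7.3333/5 = -1.4667
  s[X_2,X_2] = ((-5)·(-5) + (2)·(2) + (-2)·(-2) + (2)·(2) + (1)·(1) + (2)·(2)) / 5 = 42/5 = 8.4
  s[X_2,X_3] = ((-5)·(-2.3333) + (2)·(2.6667) + (-2)·(-0.3333) + (2)·(0.6667) + (1)·(-0.3333) + (2)·(-0.3333)) / 5 = 18/5 = 3.6
  s[X_3,X_3] = ((-2.3333)·(-2.3333) + (2.6667)·(2.6667) + (-0.3333)·(-0.3333) + (0.6667)·(0.6667) + (-0.3333)·(-0.3333) + (-0.3333)·(-0.3333)) / 5 = 13.3333/5 = 2.6667
  Sample standard deviations s_i = √(s[i,i]):
  s(X_1) = √(3.7667) = 1.9408
  s(X_2) = √(8.4) = 2.8983
  s(X_3) = √(2.6667) = 1.633

Step 3 — r_{ij} = s_{ij} / (s_i · s_j):
  r[X_1,X_1] = 1 (diagonal).
  r[X_1,X_2] = -2.6 / (1.9408 · 2.8983) = -2.6 / 5.6249 = -0.4622
  r[X_1,X_3] = -1.4667 / (1.9408 · 1.633) = -1.4667 / 3.1693 = -0.4628
  r[X_2,X_2] = 1 (diagonal).
  r[X_2,X_3] = 3.6 / (2.8983 · 1.633) = 3.6 / 4.7329 = 0.7606
  r[X_3,X_3] = 1 (diagonal).

R is symmetric with unit diagonal. Assembling:

R = [[1, -0.4622, -0.4628],
 [-0.4622, 1, 0.7606],
 [-0.4628, 0.7606, 1]]


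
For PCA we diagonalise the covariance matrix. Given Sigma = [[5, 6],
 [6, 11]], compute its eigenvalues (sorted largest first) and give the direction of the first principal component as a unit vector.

Step 1 — characteristic polynomial of 2×2 Sigma:
  det(Sigma - λI) = λ² - trace · λ + det = 0.
  trace = 5 + 11 = 16, det = 5·11 - (6)² = 19.
Step 2 — discriminant:
  Δ = trace² - 4·det = 256 - 76 = 180.
Step 3 — eigenvalues:
  λ = (trace ± √Δ)/2 = (16 ± 13.4164)/2,
  λ_1 = 14.7082,  λ_2 = 1.2918.

Step 4 — unit eigenvector for λ_1: solve (Sigma - λ_1 I)v = 0. First row:
  (5 - 14.7082)·v_x + (6)·v_y = 0, i.e. (-9.7082)·v_x + (6)·v_y = 0,
  so v ∝ (b, λ_1 - a) = (6, 9.7082) = u.
  ||u|| = √((6)² + (9.7082)²) = √(130.2492) ≈ 11.4127,
  v_1 = u/||u|| ≈ (0.5257, 0.8507) (||v_1|| = 1).

λ_1 = 14.7082,  λ_2 = 1.2918;  v_1 ≈ (0.5257, 0.8507)


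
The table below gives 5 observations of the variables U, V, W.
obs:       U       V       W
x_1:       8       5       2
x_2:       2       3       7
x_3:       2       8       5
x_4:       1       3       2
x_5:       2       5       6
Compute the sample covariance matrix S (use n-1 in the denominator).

Step 1 — column means:
  mean(U) = (8 + 2 + 2 + 1 + 2) / 5 = 15/5 = 3
  mean(V) = (5 + 3 + 8 + 3 + 5) / 5 = 24/5 = 4.8
  mean(W) = (2 + 7 + 5 + 2 + 6) / 5 = 22/5 = 4.4

Step 2 — sample covariance S[i,j] = (1/(n-1)) · Σ_k (x_{k,i} - mean_i) · (x_{k,j} - mean_j), with n-1 = 4.
  S[U,U] = ((5)·(5) + (-1)·(-1) + (-1)·(-1) + (-2)·(-2) + (-1)·(-1)) / 4 = 32/4 = 8
  S[U,V] = ((5)·(0.2) + (-1)·(-1.8) + (-1)·(3.2) + (-2)·(-1.8) + (-1)·(0.2)) / 4 = 3/4 = 0.75
  S[U,W] = ((5)·(-2.4) + (-1)·(2.6) + (-1)·(0.6) + (-2)·(-2.4) + (-1)·(1.6)) / 4 = -12/4 = -3
  S[V,V] = ((0.2)·(0.2) + (-1.8)·(-1.8) + (3.2)·(3.2) + (-1.8)·(-1.8) + (0.2)·(0.2)) / 4 = 16.8/4 = 4.2
  S[V,W] = ((0.2)·(-2.4) + (-1.8)·(2.6) + (3.2)·(0.6) + (-1.8)·(-2.4) + (0.2)·(1.6)) / 4 = 1.4/4 = 0.35
  S[W,W] = ((-2.4)·(-2.4) + (2.6)·(2.6) + (0.6)·(0.6) + (-2.4)·(-2.4) + (1.6)·(1.6)) / 4 = 21.2/4 = 5.3

S is symmetric (S[j,i] = S[i,j]). Assembling:

S = [[8, 0.75, -3],
 [0.75, 4.2, 0.35],
 [-3, 0.35, 5.3]]


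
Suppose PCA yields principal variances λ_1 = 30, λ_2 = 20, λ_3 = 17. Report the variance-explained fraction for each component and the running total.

Step 1 — total variance = trace(Sigma) = Σ λ_i = 30 + 20 + 17 = 67.

Step 2 — fraction explained by component i = λ_i / Σ λ:
  PC1: 30/67 = 0.4478
  PC2: 20/67 = 0.2985
  PC3: 17/67 = 0.2537

Step 3 — cumulative fraction after k components = (λ_1 + ... + λ_k) / Σ λ:
  k = 1: 30/67 = 0.4478
  k = 2: (30 + 20)/67 = 50/67 = 0.7463
  k = 3: (30 + 20 + 17)/67 = 67/67 = 1

Summary (fraction, with percent):

explained: PC1 0.4478 (44.78%), PC2 0.2985 (29.85%), PC3 0.2537 (25.37%);  cumulative: 0.4478, 0.7463, 1


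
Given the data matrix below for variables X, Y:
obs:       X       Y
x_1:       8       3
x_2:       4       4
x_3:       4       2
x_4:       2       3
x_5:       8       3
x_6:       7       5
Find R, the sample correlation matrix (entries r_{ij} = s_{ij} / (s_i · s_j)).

Step 1 — column means:
  mean(X) = (8 + 4 + 4 + 2 + 8 + 7) / 6 = 33/6 = 5.5
  mean(Y) = (3 + 4 + 2 + 3 + 3 + 5) / 6 = 20/6 = 3.3333

Step 2 — sample variances and covariances s[i,j] = (1/(n-1)) · Σ_k (x_{k,i} - mean_i) · (x_{k,j} - mean_j), with n-1 = 5:
  s[X,X] = ((2.5)·(2.5) + (-1.5)·(-1.5) + (-1.5)·(-1.5) + (-3.5)·(-3.5) + (2.5)·(2.5) + (1.5)·(1.5)) / 5 = 31.5/5 = 6.3
  s[X,Y] = ((2.5)·(-0.3333) + (-1.5)·(0.6667) + (-1.5)·(-1.3333) + (-3.5)·(-0.3333) + (2.5)·(-0.3333) + (1.5)·(1.6667)) / 5 = 3/5 = 0.6
  s[Y,Y] = ((-0.3333)·(-0.3333) + (0.6667)·(0.6667) + (-1.3333)·(-1.3333) + (-0.3333)·(-0.3333) + (-0.3333)·(-0.3333) + (1.6667)·(1.6667)) / 5 = 5.3333/5 = 1.0667
  Sample standard deviations s_i = √(s[i,i]):
  s(X) = √(6.3) = 2.51
  s(Y) = √(1.0667) = 1.0328

Step 3 — r_{ij} = s_{ij} / (s_i · s_j):
  r[X,X] = 1 (diagonal).
  r[X,Y] = 0.6 / (2.51 · 1.0328) = 0.6 / 2.5923 = 0.2315
  r[Y,Y] = 1 (diagonal).

R is symmetric with unit diagonal. Assembling:

R = [[1, 0.2315],
 [0.2315, 1]]


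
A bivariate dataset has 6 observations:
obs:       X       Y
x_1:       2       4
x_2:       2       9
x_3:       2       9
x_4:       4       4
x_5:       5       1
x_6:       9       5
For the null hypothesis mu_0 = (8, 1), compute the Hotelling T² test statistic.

Step 1 — sample mean vector:
  mean(X) = (2 + 2 + 2 + 4 + 5 + 9) / 6 = 24/6 = 4
  mean(Y) = (4 + 9 + 9 + 4 + 1 + 5) / 6 = 32/6 = 5.3333
  x̄ = (4, 5.3333),  deviation x̄ - mu_0 = (4, 5.3333) - (8, 1) = (-4, 4.3333).

Step 2 — sample covariance matrix, S[i,j] = (1/(n-1)) · Σ_k (x_{k,i} - mean_i) · (x_{k,j} - mean_j), divisor n-1 = 5:
  S[X,X] = ((-2)·(-2) + (-2)·(-2) + (-2)·(-2) + (0)·(0) + (1)·(1) + (5)·(5)) / 5 = 38/5 = 7.6
  S[X,Y] = ((-2)·(-1.3333) + (-2)·(3.6667) + (-2)·(3.6667) + (0)·(-1.3333) + (1)·(-4.3333) + (5)·(-0.3333)) / 5 = -18/5 = -3.6
  S[Y,Y] = ((-1.3333)·(-1.3333) + (3.6667)·(3.6667) + (3.6667)·(3.6667) + (-1.3333)·(-1.3333) + (-4.3333)·(-4.3333) + (-0.3333)·(-0.3333)) / 5 = 49.3333/5 = 9.8667
  S = [[7.6, -3.6],
 [-3.6, 9.8667]].

Step 3 — invert S. det(S) = 7.6·9.8667 - (-3.6)² = 62.0267.
  S^{-1} = (1/det) · [[d, -b], [-b, a]] = [[0.1591, 0.058],
 [0.058, 0.1225]].

Step 4 — quadratic form (x̄ - mu_0)^T · S^{-1} · (x̄ - mu_0):
  S^{-1} · (x̄ - mu_0) = (-0.3848, 0.2988),
  (x̄ - mu_0)^T · [...] = (-4)·(-0.3848) + (4.3333)·(0.2988) = 2.8339.

Step 5 — scale by n: T² = 6 · 2.8339 = 17.0034.

T² ≈ 17.0034


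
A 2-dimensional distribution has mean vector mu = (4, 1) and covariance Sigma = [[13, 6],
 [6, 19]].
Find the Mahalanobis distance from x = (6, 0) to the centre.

Step 1 — centre the observation: (x - mu) = (2, -1).

Step 2 — invert Sigma. det(Sigma) = 13·19 - (6)² = 211.
  Sigma^{-1} = (1/det) · [[d, -b], [-b, a]] = [[0.09, -0.0284],
 [-0.0284, 0.0616]].

Step 3 — form the quadratic (x - mu)^T · Sigma^{-1} · (x - mu):
  Sigma^{-1} · (x - mu) = (0.2085, -0.1185).
  (x - mu)^T · [Sigma^{-1} · (x - mu)] = (2)·(0.2085) + (-1)·(-0.1185) = 0.5355.

Step 4 — take square root: d = √(0.5355) ≈ 0.7318.

d(x, mu) = √(0.5355) ≈ 0.7318


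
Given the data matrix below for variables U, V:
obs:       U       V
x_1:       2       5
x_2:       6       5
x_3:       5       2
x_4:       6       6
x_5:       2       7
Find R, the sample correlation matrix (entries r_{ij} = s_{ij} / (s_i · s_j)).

Step 1 — column means:
  mean(U) = (2 + 6 + 5 + 6 + 2) / 5 = 21/5 = 4.2
  mean(V) = (5 + 5 + 2 + 6 + 7) / 5 = 25/5 = 5

Step 2 — sample variances and covariances s[i,j] = (1/(n-1)) · Σ_k (x_{k,i} - mean_i) · (x_{k,j} - mean_j), with n-1 = 4:
  s[U,U] = ((-2.2)·(-2.2) + (1.8)·(1.8) + (0.8)·(0.8) + (1.8)·(1.8) + (-2.2)·(-2.2)) / 4 = 16.8/4 = 4.2
  s[U,V] = ((-2.2)·(0) + (1.8)·(0) + (0.8)·(-3) + (1.8)·(1) + (-2.2)·(2)) / 4 = -5/4 = -1.25
  s[V,V] = ((0)·(0) + (0)·(0) + (-3)·(-3) + (1)·(1) + (2)·(2)) / 4 = 14/4 = 3.5
  Sample standard deviations s_i = √(s[i,i]):
  s(U) = √(4.2) = 2.0494
  s(V) = √(3.5) = 1.8708

Step 3 — r_{ij} = s_{ij} / (s_i · s_j):
  r[U,U] = 1 (diagonal).
  r[U,V] = -1.25 / (2.0494 · 1.8708) = -1.25 / 3.8341 = -0.326
  r[V,V] = 1 (diagonal).

R is symmetric with unit diagonal. Assembling:

R = [[1, -0.326],
 [-0.326, 1]]


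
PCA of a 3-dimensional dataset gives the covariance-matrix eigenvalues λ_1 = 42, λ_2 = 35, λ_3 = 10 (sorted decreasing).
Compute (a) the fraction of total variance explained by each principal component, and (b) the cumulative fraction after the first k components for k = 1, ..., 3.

Step 1 — total variance = trace(Sigma) = Σ λ_i = 42 + 35 + 10 = 87.

Step 2 — fraction explained by component i = λ_i / Σ λ:
  PC1: 42/87 = 0.4828
  PC2: 35/87 = 0.4023
  PC3: 10/87 = 0.1149

Step 3 — cumulative fraction after k components = (λ_1 + ... + λ_k) / Σ λ:
  k = 1: 42/87 = 0.4828
  k = 2: (42 + 35)/87 = 77/87 = 0.8851
  k = 3: (42 + 35 + 10)/87 = 87/87 = 1

Summary (fraction, with percent):

explained: PC1 0.4828 (48.28%), PC2 0.4023 (40.23%), PC3 0.1149 (11.49%);  cumulative: 0.4828, 0.8851, 1


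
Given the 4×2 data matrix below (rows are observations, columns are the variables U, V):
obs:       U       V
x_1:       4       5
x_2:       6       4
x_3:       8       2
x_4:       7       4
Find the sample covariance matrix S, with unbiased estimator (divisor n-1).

Step 1 — column means:
  mean(U) = (4 + 6 + 8 + 7) / 4 = 25/4 = 6.25
  mean(V) = (5 + 4 + 2 + 4) / 4 = 15/4 = 3.75

Step 2 — sample covariance S[i,j] = (1/(n-1)) · Σ_k (x_{k,i} - mean_i) · (x_{k,j} - mean_j), with n-1 = 3.
  S[U,U] = ((-2.25)·(-2.25) + (-0.25)·(-0.25) + (1.75)·(1.75) + (0.75)·(0.75)) / 3 = 8.75/3 = 2.9167
  S[U,V] = ((-2.25)·(1.25) + (-0.25)·(0.25) + (1.75)·(-1.75) + (0.75)·(0.25)) / 3 = -5.75/3 = -1.9167
  S[V,V] = ((1.25)·(1.25) + (0.25)·(0.25) + (-1.75)·(-1.75) + (0.25)·(0.25)) / 3 = 4.75/3 = 1.5833

S is symmetric (S[j,i] = S[i,j]). Assembling:

S = [[2.9167, -1.9167],
 [-1.9167, 1.5833]]


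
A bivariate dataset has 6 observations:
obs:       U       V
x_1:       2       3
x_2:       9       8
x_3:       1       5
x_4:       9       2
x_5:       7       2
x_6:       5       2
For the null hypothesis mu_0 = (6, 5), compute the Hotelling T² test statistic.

Step 1 — sample mean vector:
  mean(U) = (2 + 9 + 1 + 9 + 7 + 5) / 6 = 33/6 = 5.5
  mean(V) = (3 + 8 + 5 + 2 + 2 + 2) / 6 = 22/6 = 3.6667
  x̄ = (5.5, 3.6667),  deviation x̄ - mu_0 = (5.5, 3.6667) - (6, 5) = (-0.5, -1.3333).

Step 2 — sample covariance matrix, S[i,j] = (1/(n-1)) · Σ_k (x_{k,i} - mean_i) · (x_{k,j} - mean_j), divisor n-1 = 5:
  S[U,U] = ((-3.5)·(-3.5) + (3.5)·(3.5) + (-4.5)·(-4.5) + (3.5)·(3.5) + (1.5)·(1.5) + (-0.5)·(-0.5)) / 5 = 59.5/5 = 11.9
  S[U,V] = ((-3.5)·(-0.6667) + (3.5)·(4.3333) + (-4.5)·(1.3333) + (3.5)·(-1.6667) + (1.5)·(-1.6667) + (-0.5)·(-1.6667)) / 5 = 4/5 = 0.8
  S[V,V] = ((-0.6667)·(-0.6667) + (4.3333)·(4.3333) + (1.3333)·(1.3333) + (-1.6667)·(-1.6667) + (-1.6667)·(-1.6667) + (-1.6667)·(-1.6667)) / 5 = 29.3333/5 = 5.8667
  S = [[11.9, 0.8],
 [0.8, 5.8667]].

Step 3 — invert S. det(S) = 11.9·5.8667 - (0.8)² = 69.1733.
  S^{-1} = (1/det) · [[d, -b], [-b, a]] = [[0.0848, -0.0116],
 [-0.0116, 0.172]].

Step 4 — quadratic form (x̄ - mu_0)^T · S^{-1} · (x̄ - mu_0):
  S^{-1} · (x̄ - mu_0) = (-0.027, -0.2236),
  (x̄ - mu_0)^T · [...] = (-0.5)·(-0.027) + (-1.3333)·(-0.2236) = 0.3116.

Step 5 — scale by n: T² = 6 · 0.3116 = 1.8697.

T² ≈ 1.8697


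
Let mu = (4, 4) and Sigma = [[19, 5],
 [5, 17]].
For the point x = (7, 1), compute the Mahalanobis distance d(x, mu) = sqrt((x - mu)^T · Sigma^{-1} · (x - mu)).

Step 1 — centre the observation: (x - mu) = (3, -3).

Step 2 — invert Sigma. det(Sigma) = 19·17 - (5)² = 298.
  Sigma^{-1} = (1/det) · [[d, -b], [-b, a]] = [[0.057, -0.0168],
 [-0.0168, 0.0638]].

Step 3 — form the quadratic (x - mu)^T · Sigma^{-1} · (x - mu):
  Sigma^{-1} · (x - mu) = (0.2215, -0.2416).
  (x - mu)^T · [Sigma^{-1} · (x - mu)] = (3)·(0.2215) + (-3)·(-0.2416) = 1.3893.

Step 4 — take square root: d = √(1.3893) ≈ 1.1787.

d(x, mu) = √(1.3893) ≈ 1.1787


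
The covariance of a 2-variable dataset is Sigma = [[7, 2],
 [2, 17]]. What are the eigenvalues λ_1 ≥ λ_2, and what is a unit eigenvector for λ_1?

Step 1 — characteristic polynomial of 2×2 Sigma:
  det(Sigma - λI) = λ² - trace · λ + det = 0.
  trace = 7 + 17 = 24, det = 7·17 - (2)² = 115.
Step 2 — discriminant:
  Δ = trace² - 4·det = 576 - 460 = 116.
Step 3 — eigenvalues:
  λ = (trace ± √Δ)/2 = (24 ± 10.7703)/2,
  λ_1 = 17.3852,  λ_2 = 6.6148.

Step 4 — unit eigenvector for λ_1: solve (Sigma - λ_1 I)v = 0. First row:
  (7 - 17.3852)·v_x + (2)·v_y = 0, i.e. (-10.3852)·v_x + (2)·v_y = 0,
  so v ∝ (b, λ_1 - a) = (2, 10.3852) = u.
  ||u|| = √((2)² + (10.3852)²) = √(111.8516) ≈ 10.576,
  v_1 = u/||u|| ≈ (0.1891, 0.982) (||v_1|| = 1).

λ_1 = 17.3852,  λ_2 = 6.6148;  v_1 ≈ (0.1891, 0.982)


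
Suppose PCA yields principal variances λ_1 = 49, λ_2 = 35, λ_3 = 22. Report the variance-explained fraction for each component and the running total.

Step 1 — total variance = trace(Sigma) = Σ λ_i = 49 + 35 + 22 = 106.

Step 2 — fraction explained by component i = λ_i / Σ λ:
  PC1: 49/106 = 0.4623
  PC2: 35/106 = 0.3302
  PC3: 22/106 = 0.2075

Step 3 — cumulative fraction after k components = (λ_1 + ... + λ_k) / Σ λ:
  k = 1: 49/106 = 0.4623
  k = 2: (49 + 35)/106 = 84/106 = 0.7925
  k = 3: (49 + 35 + 22)/106 = 106/106 = 1

Summary (fraction, with percent):

explained: PC1 0.4623 (46.23%), PC2 0.3302 (33.02%), PC3 0.2075 (20.75%);  cumulative: 0.4623, 0.7925, 1


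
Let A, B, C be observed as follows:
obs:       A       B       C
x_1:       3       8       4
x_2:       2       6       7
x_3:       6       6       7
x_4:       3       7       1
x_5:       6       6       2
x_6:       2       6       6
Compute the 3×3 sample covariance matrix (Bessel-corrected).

Step 1 — column means:
  mean(A) = (3 + 2 + 6 + 3 + 6 + 2) / 6 = 22/6 = 3.6667
  mean(B) = (8 + 6 + 6 + 7 + 6 + 6) / 6 = 39/6 = 6.5
  mean(C) = (4 + 7 + 7 + 1 + 2 + 6) / 6 = 27/6 = 4.5

Step 2 — sample covariance S[i,j] = (1/(n-1)) · Σ_k (x_{k,i} - mean_i) · (x_{k,j} - mean_j), with n-1 = 5.
  S[A,A] = ((-0.6667)·(-0.6667) + (-1.6667)·(-1.6667) + (2.3333)·(2.3333) + (-0.6667)·(-0.6667) + (2.3333)·(2.3333) + (-1.6667)·(-1.6667)) / 5 = 17.3333/5 = 3.4667
  S[A,B] = ((-0.6667)·(1.5) + (-1.6667)·(-0.5) + (2.3333)·(-0.5) + (-0.6667)·(0.5) + (2.3333)·(-0.5) + (-1.6667)·(-0.5)) / 5 = -2/5 = -0.4
  S[A,C] = ((-0.6667)·(-0.5) + (-1.6667)·(2.5) + (2.3333)·(2.5) + (-0.6667)·(-3.5) + (2.3333)·(-2.5) + (-1.6667)·(1.5)) / 5 = -4/5 = -0.8
  S[B,B] = ((1.5)·(1.5) + (-0.5)·(-0.5) + (-0.5)·(-0.5) + (0.5)·(0.5) + (-0.5)·(-0.5) + (-0.5)·(-0.5)) / 5 = 3.5/5 = 0.7
  S[B,C] = ((1.5)·(-0.5) + (-0.5)·(2.5) + (-0.5)·(2.5) + (0.5)·(-3.5) + (-0.5)·(-2.5) + (-0.5)·(1.5)) / 5 = -4.5/5 = -0.9
  S[C,C] = ((-0.5)·(-0.5) + (2.5)·(2.5) + (2.5)·(2.5) + (-3.5)·(-3.5) + (-2.5)·(-2.5) + (1.5)·(1.5)) / 5 = 33.5/5 = 6.7

S is symmetric (S[j,i] = S[i,j]). Assembling:

S = [[3.4667, -0.4, -0.8],
 [-0.4, 0.7, -0.9],
 [-0.8, -0.9, 6.7]]


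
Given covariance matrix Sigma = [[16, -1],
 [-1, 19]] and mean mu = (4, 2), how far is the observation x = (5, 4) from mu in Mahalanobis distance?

Step 1 — centre the observation: (x - mu) = (1, 2).

Step 2 — invert Sigma. det(Sigma) = 16·19 - (-1)² = 303.
  Sigma^{-1} = (1/det) · [[d, -b], [-b, a]] = [[0.0627, 0.0033],
 [0.0033, 0.0528]].

Step 3 — form the quadratic (x - mu)^T · Sigma^{-1} · (x - mu):
  Sigma^{-1} · (x - mu) = (0.0693, 0.1089).
  (x - mu)^T · [Sigma^{-1} · (x - mu)] = (1)·(0.0693) + (2)·(0.1089) = 0.2871.

Step 4 — take square root: d = √(0.2871) ≈ 0.5358.

d(x, mu) = √(0.2871) ≈ 0.5358


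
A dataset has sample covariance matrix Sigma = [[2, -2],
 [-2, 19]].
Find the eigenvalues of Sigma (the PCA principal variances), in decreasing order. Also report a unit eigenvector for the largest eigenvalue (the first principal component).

Step 1 — characteristic polynomial of 2×2 Sigma:
  det(Sigma - λI) = λ² - trace · λ + det = 0.
  trace = 2 + 19 = 21, det = 2·19 - (-2)² = 34.
Step 2 — discriminant:
  Δ = trace² - 4·det = 441 - 136 = 305.
Step 3 — eigenvalues:
  λ = (trace ± √Δ)/2 = (21 ± 17.4642)/2,
  λ_1 = 19.2321,  λ_2 = 1.7679.

Step 4 — unit eigenvector for λ_1: solve (Sigma - λ_1 I)v = 0. First row:
  (2 - 19.2321)·v_x + (-2)·v_y = 0, i.e. (-17.2321)·v_x + (-2)·v_y = 0,
  so v ∝ (b, λ_1 - a) = (-2, 17.2321); multiply by -1 so the first entry is positive: u = (2, -17.2321).
  ||u|| = √((2)² + (-17.2321)²) = √(300.9461) ≈ 17.3478,
  v_1 = u/||u|| ≈ (0.1153, -0.9933) (||v_1|| = 1).

λ_1 = 19.2321,  λ_2 = 1.7679;  v_1 ≈ (0.1153, -0.9933)


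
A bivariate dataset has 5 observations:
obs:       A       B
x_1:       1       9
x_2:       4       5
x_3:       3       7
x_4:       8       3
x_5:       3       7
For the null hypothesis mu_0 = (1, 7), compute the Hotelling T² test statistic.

Step 1 — sample mean vector:
  mean(A) = (1 + 4 + 3 + 8 + 3) / 5 = 19/5 = 3.8
  mean(B) = (9 + 5 + 7 + 3 + 7) / 5 = 31/5 = 6.2
  x̄ = (3.8, 6.2),  deviation x̄ - mu_0 = (3.8, 6.2) - (1, 7) = (2.8, -0.8).

Step 2 — sample covariance matrix, S[i,j] = (1/(n-1)) · Σ_k (x_{k,i} - mean_i) · (x_{k,j} - mean_j), divisor n-1 = 4:
  S[A,A] = ((-2.8)·(-2.8) + (0.2)·(0.2) + (-0.8)·(-0.8) + (4.2)·(4.2) + (-0.8)·(-0.8)) / 4 = 26.8/4 = 6.7
  S[A,B] = ((-2.8)·(2.8) + (0.2)·(-1.2) + (-0.8)·(0.8) + (4.2)·(-3.2) + (-0.8)·(0.8)) / 4 = -22.8/4 = -5.7
  S[B,B] = ((2.8)·(2.8) + (-1.2)·(-1.2) + (0.8)·(0.8) + (-3.2)·(-3.2) + (0.8)·(0.8)) / 4 = 20.8/4 = 5.2
  S = [[6.7, -5.7],
 [-5.7, 5.2]].

Step 3 — invert S. det(S) = 6.7·5.2 - (-5.7)² = 2.35.
  S^{-1} = (1/det) · [[d, -b], [-b, a]] = [[2.2128, 2.4255],
 [2.4255, 2.8511]].

Step 4 — quadratic form (x̄ - mu_0)^T · S^{-1} · (x̄ - mu_0):
  S^{-1} · (x̄ - mu_0) = (4.2553, 4.5106),
  (x̄ - mu_0)^T · [...] = (2.8)·(4.2553) + (-0.8)·(4.5106) = 8.3064.

Step 5 — scale by n: T² = 5 · 8.3064 = 41.5319.

T² ≈ 41.5319


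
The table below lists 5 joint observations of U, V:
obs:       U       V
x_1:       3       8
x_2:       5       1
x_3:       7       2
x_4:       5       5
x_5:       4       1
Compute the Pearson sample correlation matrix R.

Step 1 — column means:
  mean(U) = (3 + 5 + 7 + 5 + 4) / 5 = 24/5 = 4.8
  mean(V) = (8 + 1 + 2 + 5 + 1) / 5 = 17/5 = 3.4

Step 2 — sample variances and covariances s[i,j] = (1/(n-1)) · Σ_k (x_{k,i} - mean_i) · (x_{k,j} - mean_j), with n-1 = 4:
  s[U,U] = ((-1.8)·(-1.8) + (0.2)·(0.2) + (2.2)·(2.2) + (0.2)·(0.2) + (-0.8)·(-0.8)) / 4 = 8.8/4 = 2.2
  s[U,V] = ((-1.8)·(4.6) + (0.2)·(-2.4) + (2.2)·(-1.4) + (0.2)·(1.6) + (-0.8)·(-2.4)) / 4 = -9.6/4 = -2.4
  s[V,V] = ((4.6)·(4.6) + (-2.4)·(-2.4) + (-1.4)·(-1.4) + (1.6)·(1.6) + (-2.4)·(-2.4)) / 4 = 37.2/4 = 9.3
  Sample standard deviations s_i = √(s[i,i]):
  s(U) = √(2.2) = 1.4832
  s(V) = √(9.3) = 3.0496

Step 3 — r_{ij} = s_{ij} / (s_i · s_j):
  r[U,U] = 1 (diagonal).
  r[U,V] = -2.4 / (1.4832 · 3.0496) = -2.4 / 4.5233 = -0.5306
  r[V,V] = 1 (diagonal).

R is symmetric with unit diagonal. Assembling:

R = [[1, -0.5306],
 [-0.5306, 1]]


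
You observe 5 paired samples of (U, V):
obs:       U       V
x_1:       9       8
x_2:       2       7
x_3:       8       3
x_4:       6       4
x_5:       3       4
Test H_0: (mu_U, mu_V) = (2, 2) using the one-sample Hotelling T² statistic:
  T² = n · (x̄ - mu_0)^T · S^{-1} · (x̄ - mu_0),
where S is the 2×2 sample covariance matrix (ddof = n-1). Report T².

Step 1 — sample mean vector:
  mean(U) = (9 + 2 + 8 + 6 + 3) / 5 = 28/5 = 5.6
  mean(V) = (8 + 7 + 3 + 4 + 4) / 5 = 26/5 = 5.2
  x̄ = (5.6, 5.2),  deviation x̄ - mu_0 = (5.6, 5.2) - (2, 2) = (3.6, 3.2).

Step 2 — sample covariance matrix, S[i,j] = (1/(n-1)) · Σ_k (x_{k,i} - mean_i) · (x_{k,j} - mean_j), divisor n-1 = 4:
  S[U,U] = ((3.4)·(3.4) + (-3.6)·(-3.6) + (2.4)·(2.4) + (0.4)·(0.4) + (-2.6)·(-2.6)) / 4 = 37.2/4 = 9.3
  S[U,V] = ((3.4)·(2.8) + (-3.6)·(1.8) + (2.4)·(-2.2) + (0.4)·(-1.2) + (-2.6)·(-1.2)) / 4 = 0.4/4 = 0.1
  S[V,V] = ((2.8)·(2.8) + (1.8)·(1.8) + (-2.2)·(-2.2) + (-1.2)·(-1.2) + (-1.2)·(-1.2)) / 4 = 18.8/4 = 4.7
  S = [[9.3, 0.1],
 [0.1, 4.7]].

Step 3 — invert S. det(S) = 9.3·4.7 - (0.1)² = 43.7.
  S^{-1} = (1/det) · [[d, -b], [-b, a]] = [[0.1076, -0.0023],
 [-0.0023, 0.2128]].

Step 4 — quadratic form (x̄ - mu_0)^T · S^{-1} · (x̄ - mu_0):
  S^{-1} · (x̄ - mu_0) = (0.3799, 0.6728),
  (x̄ - mu_0)^T · [...] = (3.6)·(0.3799) + (3.2)·(0.6728) = 3.5204.

Step 5 — scale by n: T² = 5 · 3.5204 = 17.6018.

T² ≈ 17.6018


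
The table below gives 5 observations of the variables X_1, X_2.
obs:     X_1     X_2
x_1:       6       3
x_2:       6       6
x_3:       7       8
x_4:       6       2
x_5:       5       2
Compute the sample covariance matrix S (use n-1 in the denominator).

Step 1 — column means:
  mean(X_1) = (6 + 6 + 7 + 6 + 5) / 5 = 30/5 = 6
  mean(X_2) = (3 + 6 + 8 + 2 + 2) / 5 = 21/5 = 4.2

Step 2 — sample covariance S[i,j] = (1/(n-1)) · Σ_k (x_{k,i} - mean_i) · (x_{k,j} - mean_j), with n-1 = 4.
  S[X_1,X_1] = ((0)·(0) + (0)·(0) + (1)·(1) + (0)·(0) + (-1)·(-1)) / 4 = 2/4 = 0.5
  S[X_1,X_2] = ((0)·(-1.2) + (0)·(1.8) + (1)·(3.8) + (0)·(-2.2) + (-1)·(-2.2)) / 4 = 6/4 = 1.5
  S[X_2,X_2] = ((-1.2)·(-1.2) + (1.8)·(1.8) + (3.8)·(3.8) + (-2.2)·(-2.2) + (-2.2)·(-2.2)) / 4 = 28.8/4 = 7.2

S is symmetric (S[j,i] = S[i,j]). Assembling:

S = [[0.5, 1.5],
 [1.5, 7.2]]


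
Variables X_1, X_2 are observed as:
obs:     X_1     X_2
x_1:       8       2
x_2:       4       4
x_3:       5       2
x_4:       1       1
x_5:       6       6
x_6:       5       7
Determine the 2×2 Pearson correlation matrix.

Step 1 — column means:
  mean(X_1) = (8 + 4 + 5 + 1 + 6 + 5) / 6 = 29/6 = 4.8333
  mean(X_2) = (2 + 4 + 2 + 1 + 6 + 7) / 6 = 22/6 = 3.6667

Step 2 — sample variances and covariances s[i,j] = (1/(n-1)) · Σ_k (x_{k,i} - mean_i) · (x_{k,j} - mean_j), with n-1 = 5:
  s[X_1,X_1] = ((3.1667)·(3.1667) + (-0.8333)·(-0.8333) + (0.1667)·(0.1667) + (-3.8333)·(-3.8333) + (1.1667)·(1.1667) + (0.1667)·(0.1667)) / 5 = 26.8333/5 = 5.3667
  s[X_1,X_2] = ((3.1667)·(-1.6667) + (-0.8333)·(0.3333) + (0.1667)·(-1.6667) + (-3.8333)·(-2.6667) + (1.1667)·(2.3333) + (0.1667)·(3.3333)) / 5 = 7.6667/5 = 1.5333
  s[X_2,X_2] = ((-1.6667)·(-1.6667) + (0.3333)·(0.3333) + (-1.6667)·(-1.6667) + (-2.6667)·(-2.6667) + (2.3333)·(2.3333) + (3.3333)·(3.3333)) / 5 = 29.3333/5 = 5.8667
  Sample standard deviations s_i = √(s[i,i]):
  s(X_1) = √(5.3667) = 2.3166
  s(X_2) = √(5.8667) = 2.4221

Step 3 — r_{ij} = s_{ij} / (s_i · s_j):
  r[X_1,X_1] = 1 (diagonal).
  r[X_1,X_2] = 1.5333 / (2.3166 · 2.4221) = 1.5333 / 5.6111 = 0.2733
  r[X_2,X_2] = 1 (diagonal).

R is symmetric with unit diagonal. Assembling:

R = [[1, 0.2733],
 [0.2733, 1]]


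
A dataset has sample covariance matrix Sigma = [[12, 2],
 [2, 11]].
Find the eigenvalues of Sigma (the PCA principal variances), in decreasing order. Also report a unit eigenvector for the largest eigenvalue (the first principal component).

Step 1 — characteristic polynomial of 2×2 Sigma:
  det(Sigma - λI) = λ² - trace · λ + det = 0.
  trace = 12 + 11 = 23, det = 12·11 - (2)² = 128.
Step 2 — discriminant:
  Δ = trace² - 4·det = 529 - 512 = 17.
Step 3 — eigenvalues:
  λ = (trace ± √Δ)/2 = (23 ± 4.1231)/2,
  λ_1 = 13.5616,  λ_2 = 9.4384.

Step 4 — unit eigenvector for λ_1: solve (Sigma - λ_1 I)v = 0. First row:
  (12 - 13.5616)·v_x + (2)·v_y = 0, i.e. (-1.5616)·v_x + (2)·v_y = 0,
  so v ∝ (b, λ_1 - a) = (2, 1.5616) = u.
  ||u|| = √((2)² + (1.5616)²) = √(6.4384) ≈ 2.5374,
  v_1 = u/||u|| ≈ (0.7882, 0.6154) (||v_1|| = 1).

λ_1 = 13.5616,  λ_2 = 9.4384;  v_1 ≈ (0.7882, 0.6154)


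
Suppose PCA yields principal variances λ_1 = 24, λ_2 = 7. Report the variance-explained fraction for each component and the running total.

Step 1 — total variance = trace(Sigma) = Σ λ_i = 24 + 7 = 31.

Step 2 — fraction explained by component i = λ_i / Σ λ:
  PC1: 24/31 = 0.7742
  PC2: 7/31 = 0.2258

Step 3 — cumulative fraction after k components = (λ_1 + ... + λ_k) / Σ λ:
  k = 1: 24/31 = 0.7742
  k = 2: (24 + 7)/31 = 31/31 = 1

Summary (fraction, with percent):

explained: PC1 0.7742 (77.42%), PC2 0.2258 (22.58%);  cumulative: 0.7742, 1


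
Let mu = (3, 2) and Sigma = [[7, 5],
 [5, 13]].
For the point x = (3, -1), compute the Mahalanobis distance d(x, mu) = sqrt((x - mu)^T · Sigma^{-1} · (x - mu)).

Step 1 — centre the observation: (x - mu) = (0, -3).

Step 2 — invert Sigma. det(Sigma) = 7·13 - (5)² = 66.
  Sigma^{-1} = (1/det) · [[d, -b], [-b, a]] = [[0.197, -0.0758],
 [-0.0758, 0.1061]].

Step 3 — form the quadratic (x - mu)^T · Sigma^{-1} · (x - mu):
  Sigma^{-1} · (x - mu) = (0.2273, -0.3182).
  (x - mu)^T · [Sigma^{-1} · (x - mu)] = (0)·(0.2273) + (-3)·(-0.3182) = 0.9545.

Step 4 — take square root: d = √(0.9545) ≈ 0.977.

d(x, mu) = √(0.9545) ≈ 0.977


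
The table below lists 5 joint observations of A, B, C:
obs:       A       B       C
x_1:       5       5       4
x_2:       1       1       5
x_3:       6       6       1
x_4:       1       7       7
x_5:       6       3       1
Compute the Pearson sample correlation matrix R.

Step 1 — column means:
  mean(A) = (5 + 1 + 6 + 1 + 6) / 5 = 19/5 = 3.8
  mean(B) = (5 + 1 + 6 + 7 + 3) / 5 = 22/5 = 4.4
  mean(C) = (4 + 5 + 1 + 7 + 1) / 5 = 18/5 = 3.6

Step 2 — sample variances and covariances s[i,j] = (1/(n-1)) · Σ_k (x_{k,i} - mean_i) · (x_{k,j} - mean_j), with n-1 = 4:
  s[A,A] = ((1.2)·(1.2) + (-2.8)·(-2.8) + (2.2)·(2.2) + (-2.8)·(-2.8) + (2.2)·(2.2)) / 4 = 26.8/4 = 6.7
  s[A,B] = ((1.2)·(0.6) + (-2.8)·(-3.4) + (2.2)·(1.6) + (-2.8)·(2.6) + (2.2)·(-1.4)) / 4 = 3.4/4 = 0.85
  s[A,C] = ((1.2)·(0.4) + (-2.8)·(1.4) + (2.2)·(-2.6) + (-2.8)·(3.4) + (2.2)·(-2.6)) / 4 = -24.4/4 = -6.1
  s[B,B] = ((0.6)·(0.6) + (-3.4)·(-3.4) + (1.6)·(1.6) + (2.6)·(2.6) + (-1.4)·(-1.4)) / 4 = 23.2/4 = 5.8
  s[B,C] = ((0.6)·(0.4) + (-3.4)·(1.4) + (1.6)·(-2.6) + (2.6)·(3.4) + (-1.4)·(-2.6)) / 4 = 3.8/4 = 0.95
  s[C,C] = ((0.4)·(0.4) + (1.4)·(1.4) + (-2.6)·(-2.6) + (3.4)·(3.4) + (-2.6)·(-2.6)) / 4 = 27.2/4 = 6.8
  Sample standard deviations s_i = √(s[i,i]):
  s(A) = √(6.7) = 2.5884
  s(B) = √(5.8) = 2.4083
  s(C) = √(6.8) = 2.6077

Step 3 — r_{ij} = s_{ij} / (s_i · s_j):
  r[A,A] = 1 (diagonal).
  r[A,B] = 0.85 / (2.5884 · 2.4083) = 0.85 / 6.2338 = 0.1364
  r[A,C] = -6.1 / (2.5884 · 2.6077) = -6.1 / 6.7498 = -0.9037
  r[B,B] = 1 (diagonal).
  r[B,C] = 0.95 / (2.4083 · 2.6077) = 0.95 / 6.2801 = 0.1513
  r[C,C] = 1 (diagonal).

R is symmetric with unit diagonal. Assembling:

R = [[1, 0.1364, -0.9037],
 [0.1364, 1, 0.1513],
 [-0.9037, 0.1513, 1]]


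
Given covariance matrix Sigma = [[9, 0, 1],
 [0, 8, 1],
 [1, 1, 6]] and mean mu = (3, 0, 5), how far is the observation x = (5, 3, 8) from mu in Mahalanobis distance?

Step 1 — centre the observation: (x - mu) = (2, 3, 3).

Step 2 — invert Sigma (cofactor / det for 3×3, or solve directly):
  Sigma^{-1} = [[0.1133, 0.0024, -0.0193],
 [0.0024, 0.1277, -0.0217],
 [-0.0193, -0.0217, 0.1735]].

Step 3 — form the quadratic (x - mu)^T · Sigma^{-1} · (x - mu):
  Sigma^{-1} · (x - mu) = (0.1759, 0.3229, 0.4169).
  (x - mu)^T · [Sigma^{-1} · (x - mu)] = (2)·(0.1759) + (3)·(0.3229) + (3)·(0.4169) = 2.5711.

Step 4 — take square root: d = √(2.5711) ≈ 1.6035.

d(x, mu) = √(2.5711) ≈ 1.6035


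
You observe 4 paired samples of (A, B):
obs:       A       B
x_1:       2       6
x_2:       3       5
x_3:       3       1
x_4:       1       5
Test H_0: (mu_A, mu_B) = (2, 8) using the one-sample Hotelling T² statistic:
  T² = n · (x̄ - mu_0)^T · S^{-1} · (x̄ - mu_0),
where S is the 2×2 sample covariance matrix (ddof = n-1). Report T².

Step 1 — sample mean vector:
  mean(A) = (2 + 3 + 3 + 1) / 4 = 9/4 = 2.25
  mean(B) = (6 + 5 + 1 + 5) / 4 = 17/4 = 4.25
  x̄ = (2.25, 4.25),  deviation x̄ - mu_0 = (2.25, 4.25) - (2, 8) = (0.25, -3.75).

Step 2 — sample covariance matrix, S[i,j] = (1/(n-1)) · Σ_k (x_{k,i} - mean_i) · (x_{k,j} - mean_j), divisor n-1 = 3:
  S[A,A] = ((-0.25)·(-0.25) + (0.75)·(0.75) + (0.75)·(0.75) + (-1.25)·(-1.25)) / 3 = 2.75/3 = 0.9167
  S[A,B] = ((-0.25)·(1.75) + (0.75)·(0.75) + (0.75)·(-3.25) + (-1.25)·(0.75)) / 3 = -3.25/3 = -1.0833
  S[B,B] = ((1.75)·(1.75) + (0.75)·(0.75) + (-3.25)·(-3.25) + (0.75)·(0.75)) / 3 = 14.75/3 = 4.9167
  S = [[0.9167, -1.0833],
 [-1.0833, 4.9167]].

Step 3 — invert S. det(S) = 0.9167·4.9167 - (-1.0833)² = 3.3333.
  S^{-1} = (1/det) · [[d, -b], [-b, a]] = [[1.475, 0.325],
 [0.325, 0.275]].

Step 4 — quadratic form (x̄ - mu_0)^T · S^{-1} · (x̄ - mu_0):
  S^{-1} · (x̄ - mu_0) = (-0.85, -0.95),
  (x̄ - mu_0)^T · [...] = (0.25)·(-0.85) + (-3.75)·(-0.95) = 3.35.

Step 5 — scale by n: T² = 4 · 3.35 = 13.4.

T² ≈ 13.4


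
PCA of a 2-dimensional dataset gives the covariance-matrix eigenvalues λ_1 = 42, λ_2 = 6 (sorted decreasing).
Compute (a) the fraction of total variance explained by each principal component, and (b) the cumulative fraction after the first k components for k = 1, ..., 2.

Step 1 — total variance = trace(Sigma) = Σ λ_i = 42 + 6 = 48.

Step 2 — fraction explained by component i = λ_i / Σ λ:
  PC1: 42/48 = 0.875
  PC2: 6/48 = 0.125

Step 3 — cumulative fraction after k components = (λ_1 + ... + λ_k) / Σ λ:
  k = 1: 42/48 = 0.875
  k = 2: (42 + 6)/48 = 48/48 = 1

Summary (fraction, with percent):

explained: PC1 0.875 (87.5%), PC2 0.125 (12.5%);  cumulative: 0.875, 1


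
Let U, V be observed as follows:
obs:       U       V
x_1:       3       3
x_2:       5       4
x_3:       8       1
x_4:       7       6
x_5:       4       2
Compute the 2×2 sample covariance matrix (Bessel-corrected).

Step 1 — column means:
  mean(U) = (3 + 5 + 8 + 7 + 4) / 5 = 27/5 = 5.4
  mean(V) = (3 + 4 + 1 + 6 + 2) / 5 = 16/5 = 3.2

Step 2 — sample covariance S[i,j] = (1/(n-1)) · Σ_k (x_{k,i} - mean_i) · (x_{k,j} - mean_j), with n-1 = 4.
  S[U,U] = ((-2.4)·(-2.4) + (-0.4)·(-0.4) + (2.6)·(2.6) + (1.6)·(1.6) + (-1.4)·(-1.4)) / 4 = 17.2/4 = 4.3
  S[U,V] = ((-2.4)·(-0.2) + (-0.4)·(0.8) + (2.6)·(-2.2) + (1.6)·(2.8) + (-1.4)·(-1.2)) / 4 = 0.6/4 = 0.15
  S[V,V] = ((-0.2)·(-0.2) + (0.8)·(0.8) + (-2.2)·(-2.2) + (2.8)·(2.8) + (-1.2)·(-1.2)) / 4 = 14.8/4 = 3.7

S is symmetric (S[j,i] = S[i,j]). Assembling:

S = [[4.3, 0.15],
 [0.15, 3.7]]


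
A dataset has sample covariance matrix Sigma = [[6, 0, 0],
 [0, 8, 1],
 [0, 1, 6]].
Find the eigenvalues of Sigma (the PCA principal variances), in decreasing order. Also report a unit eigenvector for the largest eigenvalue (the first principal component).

Step 1 — characteristic polynomial p(λ) = det(λI - Sigma) = λ³ - tr·λ² + c_1·λ - det, where tr = trace, c_1 = sum of the principal 2×2 minors, det = det(Sigma):
  tr = 6 + 8 + 6 = 20,
  c_1 = (6·8 - (0)²) + (6·6 - (0)²) + (8·6 - (1)²) = 48 + 36 + 47 = 131,
  det = 6·(8·6 - (1)²) - (0)·((0)·6 - (1)·(0)) + (0)·((0)·(1) - 8·(0)) = 6·(47) - (0)·(0) + (0)·(0) = 282.
  So p(λ) = λ³ - 20λ² + 131λ - 282.
Step 2 — look for an integer root (rational root theorem: any rational root is an integer divisor of 282). Testing λ = 6:
  p(6) = 216 - 720 + 786 - 282 = 0  ✓
  Dividing out (λ - 6): p(λ) = (λ - 6)(λ² - 14λ + 47).
Step 3 — remaining eigenvalues from the quadratic λ² - 14λ + 47 = 0:
  Δ = 14² - 4·47 = 196 - 188 = 8,  λ = (14 ± √8)/2 = (14 ± 2.8284)/2 ≈ 8.4142 or 5.5858.
  Sorted: λ_1 = 8.4142,  λ_2 = 6,  λ_3 = 5.5858  (check: sum = 20 = tr ✓).

Step 4 — unit eigenvector for λ_1 ≈ 8.4142: v spans the null space of (Sigma - λ_1 I), whose rows are
  r_1 = (-2.4142, 0, 0),  r_2 = (0, -0.4142, 1),  r_3 = (0, 1, -2.4142).
  v is orthogonal to every row, so take v ∝ r_1 × r_2 = ((0)·(1) - (0)·(-0.4142), (0)·(0) - (-2.4142)·(1), (-2.4142)·(-0.4142) - (0)·(0)) ≈ (0, 2.4142, 1).
  Let u = (0, 2.4142, 1).
  ||u|| = √((0)² + (2.4142)² + (1)²) = √(6.8284) ≈ 2.6131,  v_1 = u/||u|| ≈ (0, 0.9239, 0.3827) (||v_1|| = 1).

λ_1 = 8.4142,  λ_2 = 6,  λ_3 = 5.5858;  v_1 ≈ (0, 0.9239, 0.3827)


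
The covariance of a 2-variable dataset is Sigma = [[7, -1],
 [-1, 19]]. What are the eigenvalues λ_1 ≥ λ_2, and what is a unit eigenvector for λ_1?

Step 1 — characteristic polynomial of 2×2 Sigma:
  det(Sigma - λI) = λ² - trace · λ + det = 0.
  trace = 7 + 19 = 26, det = 7·19 - (-1)² = 132.
Step 2 — discriminant:
  Δ = trace² - 4·det = 676 - 528 = 148.
Step 3 — eigenvalues:
  λ = (trace ± √Δ)/2 = (26 ± 12.1655)/2,
  λ_1 = 19.0828,  λ_2 = 6.9172.

Step 4 — unit eigenvector for λ_1: solve (Sigma - λ_1 I)v = 0. First row:
  (7 - 19.0828)·v_x + (-1)·v_y = 0, i.e. (-12.0828)·v_x + (-1)·v_y = 0,
  so v ∝ (b, λ_1 - a) = (-1, 12.0828); multiply by -1 so the first entry is positive: u = (1, -12.0828).
  ||u|| = √((1)² + (-12.0828)²) = √(146.9932) ≈ 12.1241,
  v_1 = u/||u|| ≈ (0.0825, -0.9966) (||v_1|| = 1).

λ_1 = 19.0828,  λ_2 = 6.9172;  v_1 ≈ (0.0825, -0.9966)


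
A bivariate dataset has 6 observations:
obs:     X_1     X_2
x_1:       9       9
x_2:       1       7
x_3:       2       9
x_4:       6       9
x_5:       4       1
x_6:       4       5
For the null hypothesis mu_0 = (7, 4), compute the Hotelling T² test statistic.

Step 1 — sample mean vector:
  mean(X_1) = (9 + 1 + 2 + 6 + 4 + 4) / 6 = 26/6 = 4.3333
  mean(X_2) = (9 + 7 + 9 + 9 + 1 + 5) / 6 = 40/6 = 6.6667
  x̄ = (4.3333, 6.6667),  deviation x̄ - mu_0 = (4.3333, 6.6667) - (7, 4) = (-2.6667, 2.6667).

Step 2 — sample covariance matrix, S[i,j] = (1/(n-1)) · Σ_k (x_{k,i} - mean_i) · (x_{k,j} - mean_j), divisor n-1 = 5:
  S[X_1,X_1] = ((4.6667)·(4.6667) + (-3.3333)·(-3.3333) + (-2.3333)·(-2.3333) + (1.6667)·(1.6667) + (-0.3333)·(-0.3333) + (-0.3333)·(-0.3333)) / 5 = 41.3333/5 = 8.2667
  S[X_1,X_2] = ((4.6667)·(2.3333) + (-3.3333)·(0.3333) + (-2.3333)·(2.3333) + (1.6667)·(2.3333) + (-0.3333)·(-5.6667) + (-0.3333)·(-1.6667)) / 5 = 10.6667/5 = 2.1333
  S[X_2,X_2] = ((2.3333)·(2.3333) + (0.3333)·(0.3333) + (2.3333)·(2.3333) + (2.3333)·(2.3333) + (-5.6667)·(-5.6667) + (-1.6667)·(-1.6667)) / 5 = 51.3333/5 = 10.2667
  S = [[8.2667, 2.1333],
 [2.1333, 10.2667]].

Step 3 — invert S. det(S) = 8.2667·10.2667 - (2.1333)² = 80.32.
  S^{-1} = (1/det) · [[d, -b], [-b, a]] = [[0.1278, -0.0266],
 [-0.0266, 0.1029]].

Step 4 — quadratic form (x̄ - mu_0)^T · S^{-1} · (x̄ - mu_0):
  S^{-1} · (x̄ - mu_0) = (-0.4117, 0.3453),
  (x̄ - mu_0)^T · [...] = (-2.6667)·(-0.4117) + (2.6667)·(0.3453) = 2.0186.

Step 5 — scale by n: T² = 6 · 2.0186 = 12.1116.

T² ≈ 12.1116
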